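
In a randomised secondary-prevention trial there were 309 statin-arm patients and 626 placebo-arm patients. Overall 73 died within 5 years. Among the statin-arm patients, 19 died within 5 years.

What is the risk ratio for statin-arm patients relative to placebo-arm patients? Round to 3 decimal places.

statin-arm patients without the outcome: 309 − 19 = 290
placebo-arm patients with the outcome: 73 − 19 = 54
placebo-arm patients without the outcome: 626 − 54 = 572
risk, statin-arm patients = 19/309 = 0.0615
risk, placebo-arm patients = 54/626 = 0.0863
RR = 0.0615 / 0.0863 = 0.713

RR = 0.713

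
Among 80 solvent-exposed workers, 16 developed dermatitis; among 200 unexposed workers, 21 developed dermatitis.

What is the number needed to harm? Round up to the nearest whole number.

NNH: 11

risk, solvent-exposed workers = 16/80 = 0.200000
risk, unexposed workers = 21/200 = 0.105000
absolute risk difference = 0.095000
1 / 0.095000 = 10.526 → round up → 11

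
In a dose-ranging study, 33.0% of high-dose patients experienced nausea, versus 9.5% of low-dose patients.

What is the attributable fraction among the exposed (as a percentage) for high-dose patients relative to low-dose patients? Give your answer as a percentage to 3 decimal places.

AR% = (0.3300 − 0.0950) / 0.3300 = 0.7121 → 71.212%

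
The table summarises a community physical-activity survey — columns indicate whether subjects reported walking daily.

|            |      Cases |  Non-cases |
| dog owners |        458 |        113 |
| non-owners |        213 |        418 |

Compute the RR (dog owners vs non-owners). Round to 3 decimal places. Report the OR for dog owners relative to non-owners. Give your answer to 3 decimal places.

RR = 2.376; OR = 7.954

risk, dog owners = 458/571 = 0.8021
risk, non-owners = 213/631 = 0.3376
RR = 0.8021 / 0.3376 = 2.376
OR = (458 × 418) / (113 × 213) = 191444/24069 ≈ 7.954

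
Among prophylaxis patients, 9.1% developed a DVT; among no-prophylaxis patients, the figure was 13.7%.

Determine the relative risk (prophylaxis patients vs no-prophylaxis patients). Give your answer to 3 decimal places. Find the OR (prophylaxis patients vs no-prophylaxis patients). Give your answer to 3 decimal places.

RR = 0.0910 / 0.1370 = 0.664
odds, prophylaxis patients = 0.0910/0.9090 = 0.1001
odds, no-prophylaxis patients = 0.1370/0.8630 = 0.1587
OR = 0.1001 / 0.1587 = 0.631

RR = 0.664; OR = 0.631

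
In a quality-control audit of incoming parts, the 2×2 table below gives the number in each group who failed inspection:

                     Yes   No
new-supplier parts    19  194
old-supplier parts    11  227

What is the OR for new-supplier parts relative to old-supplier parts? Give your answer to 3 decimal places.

OR = (19 × 227) / (194 × 11) = 4313/2134 ≈ 2.021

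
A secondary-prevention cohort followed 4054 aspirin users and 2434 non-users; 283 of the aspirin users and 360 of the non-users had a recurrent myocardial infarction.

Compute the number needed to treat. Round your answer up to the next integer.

13

risk, aspirin users = 283/4054 = 0.069808
risk, non-users = 360/2434 = 0.147905
absolute risk difference = 0.078097
1 / 0.078097 = 12.805 → round up → 13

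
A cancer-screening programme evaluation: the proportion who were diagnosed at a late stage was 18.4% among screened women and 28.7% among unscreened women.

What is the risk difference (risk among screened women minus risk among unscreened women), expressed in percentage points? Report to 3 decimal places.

RD: -10.300

risk difference = 0.1840 − 0.2870 = -0.1030 → -10.300 percentage points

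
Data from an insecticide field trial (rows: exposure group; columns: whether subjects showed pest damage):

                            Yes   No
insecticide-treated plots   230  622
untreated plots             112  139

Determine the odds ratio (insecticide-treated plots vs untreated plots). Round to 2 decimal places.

odds, insecticide-treated plots = 230/622 = 0.3698
odds, untreated plots = 112/139 = 0.8058
OR = 0.3698 / 0.8058 = 0.46

OR ≈ 0.46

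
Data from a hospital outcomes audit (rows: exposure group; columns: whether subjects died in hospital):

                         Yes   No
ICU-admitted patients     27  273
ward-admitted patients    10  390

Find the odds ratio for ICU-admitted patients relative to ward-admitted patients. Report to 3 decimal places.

odds, ICU-admitted patients = 27/273 = 0.09890
odds, ward-admitted patients = 10/390 = 0.02564
OR = 0.09890 / 0.02564 = 3.857

OR ≈ 3.857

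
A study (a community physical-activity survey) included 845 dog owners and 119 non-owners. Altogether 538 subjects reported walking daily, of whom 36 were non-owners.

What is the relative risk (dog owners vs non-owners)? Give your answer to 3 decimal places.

RR = 1.964

dog owners with the outcome: 538 − 36 = 502
dog owners without the outcome: 845 − 502 = 343
non-owners without the outcome: 119 − 36 = 83
risk, dog owners = 502/845 = 0.5941
risk, non-owners = 36/119 = 0.3025
RR = 0.5941 / 0.3025 = 1.964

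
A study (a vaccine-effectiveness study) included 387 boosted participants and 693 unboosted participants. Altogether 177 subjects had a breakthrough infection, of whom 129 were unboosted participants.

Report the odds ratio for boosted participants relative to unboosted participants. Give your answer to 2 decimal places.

boosted participants with the outcome: 177 − 129 = 48
boosted participants without the outcome: 387 − 48 = 339
unboosted participants without the outcome: 693 − 129 = 564
OR = (48 × 564) / (339 × 129) = 27072/43731 ≈ 0.62

OR: 0.62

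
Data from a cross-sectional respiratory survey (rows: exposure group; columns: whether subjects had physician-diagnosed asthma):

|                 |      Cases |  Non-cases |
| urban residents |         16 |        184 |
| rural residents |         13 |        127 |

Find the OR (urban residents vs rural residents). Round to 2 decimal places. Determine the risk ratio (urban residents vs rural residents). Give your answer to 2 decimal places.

OR = (16 × 127) / (184 × 13) = 2032/2392 ≈ 0.85
risk, urban residents = 16/200 = 0.0800
risk, rural residents = 13/140 = 0.0929
RR = 0.0800 / 0.0929 = 0.86

OR = 0.85; RR = 0.86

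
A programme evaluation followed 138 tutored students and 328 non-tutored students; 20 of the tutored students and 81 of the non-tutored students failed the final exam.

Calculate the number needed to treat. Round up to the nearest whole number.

NNT ≈ 10

risk, tutored students = 20/138 = 0.144928
risk, non-tutored students = 81/328 = 0.246951
absolute risk difference = 0.102024
1 / 0.102024 = 9.802 → round up → 10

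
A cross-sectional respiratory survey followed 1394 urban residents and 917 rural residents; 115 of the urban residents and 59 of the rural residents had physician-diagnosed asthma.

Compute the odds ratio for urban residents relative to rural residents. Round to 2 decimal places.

OR = (115 × 858) / (1279 × 59) = 98670/75461 ≈ 1.31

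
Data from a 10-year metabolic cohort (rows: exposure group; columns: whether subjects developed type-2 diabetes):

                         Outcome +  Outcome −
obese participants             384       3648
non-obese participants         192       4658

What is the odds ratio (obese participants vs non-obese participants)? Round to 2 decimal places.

odds, obese participants = 384/3648 = 0.10526
odds, non-obese participants = 192/4658 = 0.04122
OR = 0.10526 / 0.04122 = 2.55

OR ≈ 2.55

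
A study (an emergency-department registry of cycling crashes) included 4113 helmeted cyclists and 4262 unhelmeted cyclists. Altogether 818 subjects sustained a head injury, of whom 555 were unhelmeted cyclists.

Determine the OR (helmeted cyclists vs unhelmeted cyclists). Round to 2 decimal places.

OR ≈ 0.46

helmeted cyclists with the outcome: 818 − 555 = 263
helmeted cyclists without the outcome: 4113 − 263 = 3850
unhelmeted cyclists without the outcome: 4262 − 555 = 3707
OR = (263 × 3707) / (3850 × 555) = 974941/2136750 ≈ 0.46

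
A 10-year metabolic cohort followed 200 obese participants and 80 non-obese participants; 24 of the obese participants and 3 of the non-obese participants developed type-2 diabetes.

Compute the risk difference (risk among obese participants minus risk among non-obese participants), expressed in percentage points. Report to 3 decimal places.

risk, obese participants = 24/200 = 0.12000
risk, non-obese participants = 3/80 = 0.03750
risk difference = 0.12000 − 0.03750 = 0.08250 → 8.250 percentage points

RD: 8.250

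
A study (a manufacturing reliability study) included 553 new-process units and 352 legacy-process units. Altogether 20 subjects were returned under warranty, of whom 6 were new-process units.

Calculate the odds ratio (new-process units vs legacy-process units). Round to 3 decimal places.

new-process units without the outcome: 553 − 6 = 547
legacy-process units with the outcome: 20 − 6 = 14
legacy-process units without the outcome: 352 − 14 = 338
odds, new-process units = 6/547 = 0.01097
odds, legacy-process units = 14/338 = 0.04142
OR = 0.01097 / 0.04142 = 0.265

OR: 0.265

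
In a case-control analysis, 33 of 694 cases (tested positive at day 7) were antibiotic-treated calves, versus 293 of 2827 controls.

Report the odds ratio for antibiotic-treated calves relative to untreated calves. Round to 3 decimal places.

OR = (33 × 2534) / (293 × 661) = 83622/193673 ≈ 0.432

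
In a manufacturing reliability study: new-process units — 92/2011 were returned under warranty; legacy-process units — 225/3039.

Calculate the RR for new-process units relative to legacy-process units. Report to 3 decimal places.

RR ≈ 0.618

risk, new-process units = 92/2011 = 0.04575
risk, legacy-process units = 225/3039 = 0.07404
RR = 0.04575 / 0.07404 = 0.618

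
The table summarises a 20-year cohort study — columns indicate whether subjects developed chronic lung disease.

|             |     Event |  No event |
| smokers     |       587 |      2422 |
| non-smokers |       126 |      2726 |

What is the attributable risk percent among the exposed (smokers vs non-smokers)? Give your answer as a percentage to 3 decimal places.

risk, smokers = 587/3009 = 0.19508
risk, non-smokers = 126/2852 = 0.04418
AR% = (0.19508 − 0.04418) / 0.19508 = 0.7735 → 77.353%

AR%: 77.353%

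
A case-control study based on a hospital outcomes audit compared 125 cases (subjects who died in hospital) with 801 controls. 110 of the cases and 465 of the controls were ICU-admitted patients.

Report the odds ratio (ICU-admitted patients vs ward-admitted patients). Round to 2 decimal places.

OR = (110 × 336) / (465 × 15) = 36960/6975 ≈ 5.30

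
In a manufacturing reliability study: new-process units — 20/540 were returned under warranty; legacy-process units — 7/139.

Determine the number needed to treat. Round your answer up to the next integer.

risk, new-process units = 20/540 = 0.037037
risk, legacy-process units = 7/139 = 0.050360
absolute risk difference = 0.013323
1 / 0.013323 = 75.058 → round up → 76

76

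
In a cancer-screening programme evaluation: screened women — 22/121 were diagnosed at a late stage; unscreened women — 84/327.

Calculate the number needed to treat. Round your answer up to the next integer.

risk, screened women = 22/121 = 0.181818
risk, unscreened women = 84/327 = 0.256881
absolute risk difference = 0.075063
1 / 0.075063 = 13.322 → round up → 14

NNT ≈ 14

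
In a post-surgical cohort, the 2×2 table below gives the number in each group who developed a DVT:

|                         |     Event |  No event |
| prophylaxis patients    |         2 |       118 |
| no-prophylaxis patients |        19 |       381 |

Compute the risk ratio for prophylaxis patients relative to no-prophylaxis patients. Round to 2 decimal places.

risk, prophylaxis patients = 2/120 = 0.01667
risk, no-prophylaxis patients = 19/400 = 0.04750
RR = 0.01667 / 0.04750 = 0.35

RR ≈ 0.35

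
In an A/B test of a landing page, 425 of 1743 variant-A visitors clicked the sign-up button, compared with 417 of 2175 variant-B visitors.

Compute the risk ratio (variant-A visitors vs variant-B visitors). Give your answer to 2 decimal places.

RR ≈ 1.27

risk, variant-A visitors = 425/1743 = 0.2438
risk, variant-B visitors = 417/2175 = 0.1917
RR = 0.2438 / 0.1917 = 1.27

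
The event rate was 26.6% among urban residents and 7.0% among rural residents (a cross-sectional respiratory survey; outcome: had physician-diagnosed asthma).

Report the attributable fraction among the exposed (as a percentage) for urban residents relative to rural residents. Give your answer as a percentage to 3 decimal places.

AR% = (0.2660 − 0.0700) / 0.2660 = 0.7368 → 73.684%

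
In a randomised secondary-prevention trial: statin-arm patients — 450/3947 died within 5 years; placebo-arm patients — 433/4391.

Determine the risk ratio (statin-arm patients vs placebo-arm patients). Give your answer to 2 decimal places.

1.16

risk, statin-arm patients = 450/3947 = 0.1140
risk, placebo-arm patients = 433/4391 = 0.0986
RR = 0.1140 / 0.0986 = 1.16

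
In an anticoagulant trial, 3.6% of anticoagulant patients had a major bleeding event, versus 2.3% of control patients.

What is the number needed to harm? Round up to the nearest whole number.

absolute risk difference = 0.013000
1 / 0.013000 = 76.923 → round up → 77

NNH ≈ 77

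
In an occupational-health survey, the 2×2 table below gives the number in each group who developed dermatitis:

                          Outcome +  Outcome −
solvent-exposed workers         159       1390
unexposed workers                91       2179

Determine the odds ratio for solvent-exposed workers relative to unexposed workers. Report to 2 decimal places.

OR = (159 × 2179) / (1390 × 91) = 346461/126490 ≈ 2.74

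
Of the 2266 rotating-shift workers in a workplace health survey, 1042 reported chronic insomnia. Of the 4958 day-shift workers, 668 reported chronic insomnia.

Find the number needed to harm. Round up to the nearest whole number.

NNH ≈ 4

risk, rotating-shift workers = 1042/2266 = 0.459841
risk, day-shift workers = 668/4958 = 0.134732
absolute risk difference = 0.325109
1 / 0.325109 = 3.076 → round up → 4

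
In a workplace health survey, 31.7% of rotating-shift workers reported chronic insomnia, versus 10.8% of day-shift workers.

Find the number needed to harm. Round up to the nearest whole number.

absolute risk difference = 0.209000
1 / 0.209000 = 4.785 → round up → 5

NNH: 5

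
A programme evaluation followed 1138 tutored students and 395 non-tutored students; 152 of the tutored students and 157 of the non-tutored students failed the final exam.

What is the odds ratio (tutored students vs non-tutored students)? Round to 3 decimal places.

OR = (152 × 238) / (986 × 157) = 36176/154802 ≈ 0.234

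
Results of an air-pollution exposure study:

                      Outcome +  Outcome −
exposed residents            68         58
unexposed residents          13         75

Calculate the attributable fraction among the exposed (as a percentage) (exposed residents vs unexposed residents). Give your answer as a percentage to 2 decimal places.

AR%: 72.63%

risk, exposed residents = 68/126 = 0.5397
risk, unexposed residents = 13/88 = 0.1477
AR% = (0.5397 − 0.1477) / 0.5397 = 0.7263 → 72.63%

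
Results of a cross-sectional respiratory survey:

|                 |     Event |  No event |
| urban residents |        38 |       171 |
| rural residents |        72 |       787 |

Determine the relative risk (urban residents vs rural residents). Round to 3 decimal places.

risk, urban residents = 38/209 = 0.1818
risk, rural residents = 72/859 = 0.0838
RR = 0.1818 / 0.0838 = 2.169

RR ≈ 2.169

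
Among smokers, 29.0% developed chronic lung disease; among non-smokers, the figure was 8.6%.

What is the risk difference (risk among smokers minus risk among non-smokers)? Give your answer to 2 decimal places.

risk difference = 0.2900 − 0.0860 = 0.20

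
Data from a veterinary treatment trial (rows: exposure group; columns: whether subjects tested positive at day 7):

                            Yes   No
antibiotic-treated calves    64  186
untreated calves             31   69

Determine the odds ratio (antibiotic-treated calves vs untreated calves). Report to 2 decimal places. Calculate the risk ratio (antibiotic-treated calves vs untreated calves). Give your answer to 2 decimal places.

OR = (64 × 69) / (186 × 31) = 4416/5766 ≈ 0.77
risk, antibiotic-treated calves = 64/250 = 0.2560
risk, untreated calves = 31/100 = 0.3100
RR = 0.2560 / 0.3100 = 0.83

OR = 0.77; RR = 0.83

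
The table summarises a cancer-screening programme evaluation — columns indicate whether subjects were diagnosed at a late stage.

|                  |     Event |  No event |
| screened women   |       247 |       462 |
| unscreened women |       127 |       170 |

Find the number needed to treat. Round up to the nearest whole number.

NNT: 13

risk, screened women = 247/709 = 0.348378
risk, unscreened women = 127/297 = 0.427609
absolute risk difference = 0.079231
1 / 0.079231 = 12.621 → round up → 13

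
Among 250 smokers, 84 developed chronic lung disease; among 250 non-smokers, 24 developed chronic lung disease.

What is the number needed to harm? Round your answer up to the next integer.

risk, smokers = 84/250 = 0.336000
risk, non-smokers = 24/250 = 0.096000
absolute risk difference = 0.240000
1 / 0.240000 = 4.167 → round up → 5

NNH ≈ 5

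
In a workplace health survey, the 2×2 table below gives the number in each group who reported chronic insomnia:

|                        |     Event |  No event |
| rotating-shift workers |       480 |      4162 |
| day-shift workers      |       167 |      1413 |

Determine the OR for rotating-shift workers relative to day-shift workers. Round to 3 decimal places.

OR = (480 × 1413) / (4162 × 167) = 678240/695054 ≈ 0.976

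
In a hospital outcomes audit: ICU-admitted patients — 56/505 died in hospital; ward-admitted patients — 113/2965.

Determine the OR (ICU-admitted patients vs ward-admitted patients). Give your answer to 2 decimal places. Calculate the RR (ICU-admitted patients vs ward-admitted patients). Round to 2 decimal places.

OR = 3.15; RR = 2.91

OR = (56 × 2852) / (449 × 113) = 159712/50737 ≈ 3.15
risk, ICU-admitted patients = 56/505 = 0.11089
risk, ward-admitted patients = 113/2965 = 0.03811
RR = 0.11089 / 0.03811 = 2.91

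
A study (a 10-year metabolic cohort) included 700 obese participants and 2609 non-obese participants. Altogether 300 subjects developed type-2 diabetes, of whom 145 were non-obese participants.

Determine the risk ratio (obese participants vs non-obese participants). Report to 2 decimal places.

obese participants with the outcome: 300 − 145 = 155
obese participants without the outcome: 700 − 155 = 545
non-obese participants without the outcome: 2609 − 145 = 2464
risk, obese participants = 155/700 = 0.2214
risk, non-obese participants = 145/2609 = 0.0556
RR = 0.2214 / 0.0556 = 3.98

3.98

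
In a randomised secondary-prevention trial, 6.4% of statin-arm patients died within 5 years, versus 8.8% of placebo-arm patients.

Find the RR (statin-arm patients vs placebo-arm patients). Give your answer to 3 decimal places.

RR = 0.0640 / 0.0880 = 0.727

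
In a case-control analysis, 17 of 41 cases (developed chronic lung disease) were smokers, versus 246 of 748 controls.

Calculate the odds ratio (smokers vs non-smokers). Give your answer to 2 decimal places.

odds, smokers = 17/246 = 0.06911
odds, non-smokers = 24/502 = 0.04781
OR = 0.06911 / 0.04781 = 1.45

OR: 1.45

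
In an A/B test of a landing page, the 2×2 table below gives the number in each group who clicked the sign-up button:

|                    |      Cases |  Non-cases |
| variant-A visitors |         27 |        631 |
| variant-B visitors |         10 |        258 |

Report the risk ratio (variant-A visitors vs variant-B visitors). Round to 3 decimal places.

risk, variant-A visitors = 27/658 = 0.04103
risk, variant-B visitors = 10/268 = 0.03731
RR = 0.04103 / 0.03731 = 1.100

1.100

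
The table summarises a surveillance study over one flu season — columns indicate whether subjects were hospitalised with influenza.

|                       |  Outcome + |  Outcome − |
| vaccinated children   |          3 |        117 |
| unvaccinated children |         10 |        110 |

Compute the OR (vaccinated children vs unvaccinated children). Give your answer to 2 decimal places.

OR = (3 × 110) / (117 × 10) = 330/1170 ≈ 0.28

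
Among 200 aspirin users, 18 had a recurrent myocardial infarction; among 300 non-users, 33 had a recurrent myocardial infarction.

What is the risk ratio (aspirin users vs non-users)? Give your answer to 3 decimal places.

risk, aspirin users = 18/200 = 0.0900
risk, non-users = 33/300 = 0.1100
RR = 0.0900 / 0.1100 = 0.818

0.818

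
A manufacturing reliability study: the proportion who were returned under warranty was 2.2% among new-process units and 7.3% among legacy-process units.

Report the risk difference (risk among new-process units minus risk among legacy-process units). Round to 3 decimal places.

risk difference = 0.02200 − 0.07300 = -0.051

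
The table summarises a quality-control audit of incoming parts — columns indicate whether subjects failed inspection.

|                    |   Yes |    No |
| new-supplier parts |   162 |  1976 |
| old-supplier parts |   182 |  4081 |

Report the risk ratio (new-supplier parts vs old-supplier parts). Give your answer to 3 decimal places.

risk, new-supplier parts = 162/2138 = 0.07577
risk, old-supplier parts = 182/4263 = 0.04269
RR = 0.07577 / 0.04269 = 1.775

1.775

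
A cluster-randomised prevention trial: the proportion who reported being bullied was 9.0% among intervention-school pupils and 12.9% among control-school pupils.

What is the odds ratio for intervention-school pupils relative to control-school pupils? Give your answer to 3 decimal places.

odds, intervention-school pupils = 0.0900/0.9100 = 0.0989
odds, control-school pupils = 0.1290/0.8710 = 0.1481
OR = 0.0989 / 0.1481 = 0.668

0.668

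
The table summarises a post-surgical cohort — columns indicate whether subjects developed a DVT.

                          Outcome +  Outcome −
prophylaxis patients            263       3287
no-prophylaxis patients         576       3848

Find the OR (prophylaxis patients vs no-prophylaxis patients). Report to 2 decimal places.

OR = (263 × 3848) / (3287 × 576) = 1012024/1893312 ≈ 0.53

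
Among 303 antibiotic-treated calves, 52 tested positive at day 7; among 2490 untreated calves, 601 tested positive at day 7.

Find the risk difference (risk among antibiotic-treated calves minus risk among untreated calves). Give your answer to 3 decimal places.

risk, antibiotic-treated calves = 52/303 = 0.1716
risk, untreated calves = 601/2490 = 0.2414
risk difference = 0.1716 − 0.2414 = -0.070

-0.070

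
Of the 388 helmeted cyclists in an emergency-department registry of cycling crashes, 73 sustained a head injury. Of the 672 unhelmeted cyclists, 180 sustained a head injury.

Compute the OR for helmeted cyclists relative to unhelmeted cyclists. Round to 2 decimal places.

0.63

odds, helmeted cyclists = 73/315 = 0.2317
odds, unhelmeted cyclists = 180/492 = 0.3659
OR = 0.2317 / 0.3659 = 0.63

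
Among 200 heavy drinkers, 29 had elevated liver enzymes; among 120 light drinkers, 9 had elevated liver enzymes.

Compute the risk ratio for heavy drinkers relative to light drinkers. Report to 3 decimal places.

risk, heavy drinkers = 29/200 = 0.1450
risk, light drinkers = 9/120 = 0.0750
RR = 0.1450 / 0.0750 = 1.933

RR ≈ 1.933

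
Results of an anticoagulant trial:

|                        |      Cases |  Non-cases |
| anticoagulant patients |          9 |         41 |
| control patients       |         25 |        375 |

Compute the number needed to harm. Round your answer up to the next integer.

risk, anticoagulant patients = 9/50 = 0.180000
risk, control patients = 25/400 = 0.062500
absolute risk difference = 0.117500
1 / 0.117500 = 8.511 → round up → 9

NNH = 9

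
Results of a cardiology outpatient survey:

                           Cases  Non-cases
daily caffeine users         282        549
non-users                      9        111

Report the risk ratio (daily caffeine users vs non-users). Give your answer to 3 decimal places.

4.525

risk, daily caffeine users = 282/831 = 0.3394
risk, non-users = 9/120 = 0.0750
RR = 0.3394 / 0.0750 = 4.525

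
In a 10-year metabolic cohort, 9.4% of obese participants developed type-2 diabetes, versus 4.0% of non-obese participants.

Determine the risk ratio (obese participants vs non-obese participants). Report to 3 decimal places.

RR = 0.09400 / 0.04000 = 2.350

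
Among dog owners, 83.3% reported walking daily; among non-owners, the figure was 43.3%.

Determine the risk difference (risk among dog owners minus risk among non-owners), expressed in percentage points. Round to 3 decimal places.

40.000

risk difference = 0.8330 − 0.4330 = 0.4000 → 40.000 percentage points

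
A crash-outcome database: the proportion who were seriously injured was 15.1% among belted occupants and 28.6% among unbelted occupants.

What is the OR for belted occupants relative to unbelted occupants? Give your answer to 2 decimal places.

odds, belted occupants = 0.1510/0.8490 = 0.1779
odds, unbelted occupants = 0.2860/0.7140 = 0.4006
OR = 0.1779 / 0.4006 = 0.44

0.44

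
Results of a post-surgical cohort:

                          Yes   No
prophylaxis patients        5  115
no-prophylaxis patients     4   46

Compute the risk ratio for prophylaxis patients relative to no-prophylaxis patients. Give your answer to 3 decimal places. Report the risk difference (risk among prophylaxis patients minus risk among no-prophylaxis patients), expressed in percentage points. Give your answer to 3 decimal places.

risk, prophylaxis patients = 5/120 = 0.04167
risk, no-prophylaxis patients = 4/50 = 0.08000
RR = 0.04167 / 0.08000 = 0.521
risk difference = 0.04167 − 0.08000 = -0.03833 → -3.833 percentage points

RR = 0.521; RD = -3.833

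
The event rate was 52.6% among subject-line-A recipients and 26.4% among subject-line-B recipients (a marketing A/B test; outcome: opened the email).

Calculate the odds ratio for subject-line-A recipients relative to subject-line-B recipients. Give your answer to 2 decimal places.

3.09

odds, subject-line-A recipients = 0.5260/0.4740 = 1.1097
odds, subject-line-B recipients = 0.2640/0.7360 = 0.3587
OR = 1.1097 / 0.3587 = 3.09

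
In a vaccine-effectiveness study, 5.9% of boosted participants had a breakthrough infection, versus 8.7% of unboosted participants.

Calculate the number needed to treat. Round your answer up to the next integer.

absolute risk difference = 0.028000
1 / 0.028000 = 35.714 → round up → 36

NNT: 36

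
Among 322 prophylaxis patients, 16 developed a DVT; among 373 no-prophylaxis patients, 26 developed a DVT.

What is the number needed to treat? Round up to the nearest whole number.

50

risk, prophylaxis patients = 16/322 = 0.049689
risk, no-prophylaxis patients = 26/373 = 0.069705
absolute risk difference = 0.020016
1 / 0.020016 = 49.960 → round up → 50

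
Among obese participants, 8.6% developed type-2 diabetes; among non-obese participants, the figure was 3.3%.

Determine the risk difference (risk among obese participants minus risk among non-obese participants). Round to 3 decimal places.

risk difference = 0.08600 − 0.03300 = 0.053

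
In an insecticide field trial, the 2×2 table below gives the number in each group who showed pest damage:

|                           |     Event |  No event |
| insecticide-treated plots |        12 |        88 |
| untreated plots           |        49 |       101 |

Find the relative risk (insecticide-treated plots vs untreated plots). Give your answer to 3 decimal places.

0.367

risk, insecticide-treated plots = 12/100 = 0.1200
risk, untreated plots = 49/150 = 0.3267
RR = 0.1200 / 0.3267 = 0.367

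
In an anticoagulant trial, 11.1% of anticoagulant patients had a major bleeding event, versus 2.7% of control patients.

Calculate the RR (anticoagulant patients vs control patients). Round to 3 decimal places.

RR = 0.11100 / 0.02700 = 4.111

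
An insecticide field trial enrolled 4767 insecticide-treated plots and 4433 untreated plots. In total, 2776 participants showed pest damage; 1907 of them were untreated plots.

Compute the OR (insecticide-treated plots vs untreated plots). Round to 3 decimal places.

0.295

insecticide-treated plots with the outcome: 2776 − 1907 = 869
insecticide-treated plots without the outcome: 4767 − 869 = 3898
untreated plots without the outcome: 4433 − 1907 = 2526
OR = (869 × 2526) / (3898 × 1907) = 2195094/7433486 ≈ 0.295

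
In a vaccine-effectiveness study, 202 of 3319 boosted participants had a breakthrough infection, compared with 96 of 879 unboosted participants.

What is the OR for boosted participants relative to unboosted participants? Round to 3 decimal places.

OR = (202 × 783) / (3117 × 96) = 158166/299232 ≈ 0.529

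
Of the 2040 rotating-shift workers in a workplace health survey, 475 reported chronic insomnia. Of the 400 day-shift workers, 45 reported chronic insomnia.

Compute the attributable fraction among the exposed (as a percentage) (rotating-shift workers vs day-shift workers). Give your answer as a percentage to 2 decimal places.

risk, rotating-shift workers = 475/2040 = 0.2328
risk, day-shift workers = 45/400 = 0.1125
AR% = (0.2328 − 0.1125) / 0.2328 = 0.5168 → 51.68%

AR% = 51.68%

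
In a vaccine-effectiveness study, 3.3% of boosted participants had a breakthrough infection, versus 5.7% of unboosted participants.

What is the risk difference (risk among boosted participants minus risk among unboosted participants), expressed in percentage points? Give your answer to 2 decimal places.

risk difference = 0.03300 − 0.05700 = -0.02400 → -2.40 percentage points

RD = -2.40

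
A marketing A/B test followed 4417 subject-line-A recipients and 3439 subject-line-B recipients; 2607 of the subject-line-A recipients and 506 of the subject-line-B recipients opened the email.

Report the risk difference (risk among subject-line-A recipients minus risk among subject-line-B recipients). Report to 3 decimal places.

risk, subject-line-A recipients = 2607/4417 = 0.5902
risk, subject-line-B recipients = 506/3439 = 0.1471
risk difference = 0.5902 − 0.1471 = 0.443

0.443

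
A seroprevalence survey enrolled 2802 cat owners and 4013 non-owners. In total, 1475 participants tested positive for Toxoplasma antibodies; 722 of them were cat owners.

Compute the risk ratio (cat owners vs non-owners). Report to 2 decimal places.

cat owners without the outcome: 2802 − 722 = 2080
non-owners with the outcome: 1475 − 722 = 753
non-owners without the outcome: 4013 − 753 = 3260
risk, cat owners = 722/2802 = 0.2577
risk, non-owners = 753/4013 = 0.1876
RR = 0.2577 / 0.1876 = 1.37

RR ≈ 1.37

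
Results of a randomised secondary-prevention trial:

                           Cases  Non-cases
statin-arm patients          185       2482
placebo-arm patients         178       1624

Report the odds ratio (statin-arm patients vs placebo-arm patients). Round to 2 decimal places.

odds, statin-arm patients = 185/2482 = 0.0745
odds, placebo-arm patients = 178/1624 = 0.1096
OR = 0.0745 / 0.1096 = 0.68

0.68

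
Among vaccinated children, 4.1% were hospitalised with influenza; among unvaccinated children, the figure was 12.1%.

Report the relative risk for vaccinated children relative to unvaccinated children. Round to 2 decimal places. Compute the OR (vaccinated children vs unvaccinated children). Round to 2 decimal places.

RR = 0.04100 / 0.12100 = 0.34
odds, vaccinated children = 0.04100/0.95900 = 0.04275
odds, unvaccinated children = 0.12100/0.87900 = 0.13766
OR = 0.04275 / 0.13766 = 0.31

RR = 0.34; OR = 0.31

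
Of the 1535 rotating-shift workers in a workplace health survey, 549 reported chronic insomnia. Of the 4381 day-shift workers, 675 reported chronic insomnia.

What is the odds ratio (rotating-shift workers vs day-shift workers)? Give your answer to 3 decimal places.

OR = (549 × 3706) / (986 × 675) = 2034594/665550 ≈ 3.057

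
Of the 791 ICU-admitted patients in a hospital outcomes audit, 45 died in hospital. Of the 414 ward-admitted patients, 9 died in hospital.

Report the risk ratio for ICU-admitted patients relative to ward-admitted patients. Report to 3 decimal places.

2.617

risk, ICU-admitted patients = 45/791 = 0.05689
risk, ward-admitted patients = 9/414 = 0.02174
RR = 0.05689 / 0.02174 = 2.617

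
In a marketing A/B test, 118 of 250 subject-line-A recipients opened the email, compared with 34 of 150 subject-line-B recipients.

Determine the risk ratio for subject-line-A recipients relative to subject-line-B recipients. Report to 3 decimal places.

RR: 2.082

risk, subject-line-A recipients = 118/250 = 0.4720
risk, subject-line-B recipients = 34/150 = 0.2267
RR = 0.4720 / 0.2267 = 2.082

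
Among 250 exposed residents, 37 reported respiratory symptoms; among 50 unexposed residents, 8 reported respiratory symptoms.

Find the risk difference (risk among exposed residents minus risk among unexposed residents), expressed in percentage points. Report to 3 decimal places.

risk, exposed residents = 37/250 = 0.1480
risk, unexposed residents = 8/50 = 0.1600
risk difference = 0.1480 − 0.1600 = -0.0120 → -1.200 percentage points

RD: -1.200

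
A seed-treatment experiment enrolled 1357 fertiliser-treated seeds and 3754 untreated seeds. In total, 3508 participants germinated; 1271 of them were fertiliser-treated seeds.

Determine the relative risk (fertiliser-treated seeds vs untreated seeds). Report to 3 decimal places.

fertiliser-treated seeds without the outcome: 1357 − 1271 = 86
untreated seeds with the outcome: 3508 − 1271 = 2237
untreated seeds without the outcome: 3754 − 2237 = 1517
risk, fertiliser-treated seeds = 1271/1357 = 0.9366
risk, untreated seeds = 2237/3754 = 0.5959
RR = 0.9366 / 0.5959 = 1.572

RR ≈ 1.572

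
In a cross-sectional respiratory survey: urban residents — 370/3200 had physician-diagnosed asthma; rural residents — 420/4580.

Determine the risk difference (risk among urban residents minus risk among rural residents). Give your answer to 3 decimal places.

RD ≈ 0.024

risk, urban residents = 370/3200 = 0.1156
risk, rural residents = 420/4580 = 0.0917
risk difference = 0.1156 − 0.0917 = 0.024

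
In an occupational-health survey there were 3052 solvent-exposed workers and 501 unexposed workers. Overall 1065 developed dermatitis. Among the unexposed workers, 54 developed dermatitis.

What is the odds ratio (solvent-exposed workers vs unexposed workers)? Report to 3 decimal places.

solvent-exposed workers with the outcome: 1065 − 54 = 1011
solvent-exposed workers without the outcome: 3052 − 1011 = 2041
unexposed workers without the outcome: 501 − 54 = 447
odds, solvent-exposed workers = 1011/2041 = 0.4953
odds, unexposed workers = 54/447 = 0.1208
OR = 0.4953 / 0.1208 = 4.100

OR ≈ 4.100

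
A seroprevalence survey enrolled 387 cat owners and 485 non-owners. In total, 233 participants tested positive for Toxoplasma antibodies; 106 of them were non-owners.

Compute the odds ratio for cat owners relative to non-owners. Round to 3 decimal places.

cat owners with the outcome: 233 − 106 = 127
cat owners without the outcome: 387 − 127 = 260
non-owners without the outcome: 485 − 106 = 379
OR = (127 × 379) / (260 × 106) = 48133/27560 ≈ 1.746

OR: 1.746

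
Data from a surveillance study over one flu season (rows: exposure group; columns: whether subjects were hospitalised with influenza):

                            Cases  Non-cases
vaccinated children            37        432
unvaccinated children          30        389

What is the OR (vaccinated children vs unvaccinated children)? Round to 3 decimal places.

OR = (37 × 389) / (432 × 30) = 14393/12960 ≈ 1.111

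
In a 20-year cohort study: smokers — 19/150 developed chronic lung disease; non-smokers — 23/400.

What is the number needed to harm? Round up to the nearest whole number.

risk, smokers = 19/150 = 0.126667
risk, non-smokers = 23/400 = 0.057500
absolute risk difference = 0.069167
1 / 0.069167 = 14.458 → round up → 15

15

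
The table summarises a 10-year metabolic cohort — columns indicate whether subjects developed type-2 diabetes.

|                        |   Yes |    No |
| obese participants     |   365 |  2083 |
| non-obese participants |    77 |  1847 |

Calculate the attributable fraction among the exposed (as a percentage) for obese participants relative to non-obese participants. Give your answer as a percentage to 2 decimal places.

AR%: 73.16%

risk, obese participants = 365/2448 = 0.14910
risk, non-obese participants = 77/1924 = 0.04002
AR% = (0.14910 − 0.04002) / 0.14910 = 0.7316 → 73.16%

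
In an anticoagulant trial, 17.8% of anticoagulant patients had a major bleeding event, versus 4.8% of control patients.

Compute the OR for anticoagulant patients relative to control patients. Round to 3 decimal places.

4.295

odds, anticoagulant patients = 0.17800/0.82200 = 0.21655
odds, control patients = 0.04800/0.95200 = 0.05042
OR = 0.21655 / 0.05042 = 4.295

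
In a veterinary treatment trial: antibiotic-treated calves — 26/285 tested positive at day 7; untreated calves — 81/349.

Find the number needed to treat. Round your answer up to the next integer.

8

risk, antibiotic-treated calves = 26/285 = 0.091228
risk, untreated calves = 81/349 = 0.232092
absolute risk difference = 0.140864
1 / 0.140864 = 7.099 → round up → 8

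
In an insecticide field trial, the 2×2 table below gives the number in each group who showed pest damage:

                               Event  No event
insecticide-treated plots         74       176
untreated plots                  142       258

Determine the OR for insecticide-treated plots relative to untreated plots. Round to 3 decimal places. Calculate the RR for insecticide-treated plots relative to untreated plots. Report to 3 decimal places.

OR = 0.764; RR = 0.834

OR = (74 × 258) / (176 × 142) = 19092/24992 ≈ 0.764
risk, insecticide-treated plots = 74/250 = 0.2960
risk, untreated plots = 142/400 = 0.3550
RR = 0.2960 / 0.3550 = 0.834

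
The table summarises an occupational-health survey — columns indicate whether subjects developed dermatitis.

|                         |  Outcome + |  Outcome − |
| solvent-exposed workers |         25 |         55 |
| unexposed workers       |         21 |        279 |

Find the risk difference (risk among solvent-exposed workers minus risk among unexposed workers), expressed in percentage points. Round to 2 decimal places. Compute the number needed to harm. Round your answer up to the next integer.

RD = 24.25; NNH = 5

risk, solvent-exposed workers = 25/80 = 0.3125
risk, unexposed workers = 21/300 = 0.0700
risk difference = 0.3125 − 0.0700 = 0.2425 → 24.25 percentage points
absolute risk difference = 0.242500
1 / 0.242500 = 4.124 → round up → 5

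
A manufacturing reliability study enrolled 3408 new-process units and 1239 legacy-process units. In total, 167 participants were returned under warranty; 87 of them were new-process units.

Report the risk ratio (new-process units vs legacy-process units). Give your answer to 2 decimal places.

new-process units without the outcome: 3408 − 87 = 3321
legacy-process units with the outcome: 167 − 87 = 80
legacy-process units without the outcome: 1239 − 80 = 1159
risk, new-process units = 87/3408 = 0.02553
risk, legacy-process units = 80/1239 = 0.06457
RR = 0.02553 / 0.06457 = 0.40

0.40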